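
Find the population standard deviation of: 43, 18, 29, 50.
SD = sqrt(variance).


Mean = 35.0000
Variance = 153.5000
SD = sqrt(153.5000) = 12.3895

SD = 12.3895


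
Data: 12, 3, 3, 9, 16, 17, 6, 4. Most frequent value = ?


Frequencies: 3:2, 4:1, 6:1, 9:1, 12:1, 16:1, 17:1
Max frequency = 2
Mode = 3

Mode = 3


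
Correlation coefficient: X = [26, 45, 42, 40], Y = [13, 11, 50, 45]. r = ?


Mean X = 38.2500, Mean Y = 29.7500
SD X = 7.292976, SD Y = 17.851821
Cov = 45.312500
r = 45.312500/(7.292976*17.851821) = 0.3480

r = 0.3480


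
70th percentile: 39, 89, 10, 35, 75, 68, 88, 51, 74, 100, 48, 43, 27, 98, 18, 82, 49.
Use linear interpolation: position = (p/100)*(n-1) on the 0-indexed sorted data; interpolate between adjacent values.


Sorted: 10, 18, 27, 35, 39, 43, 48, 49, 51, 68, 74, 75, 82, 88, 89, 98, 100
n = 17
Index = 70/100 * 16 = 11.2000
Lower = data[11] = 75, Upper = data[12] = 82
P70 = 75 + 0.2000*(7) = 76.4000

P70 = 76.4000


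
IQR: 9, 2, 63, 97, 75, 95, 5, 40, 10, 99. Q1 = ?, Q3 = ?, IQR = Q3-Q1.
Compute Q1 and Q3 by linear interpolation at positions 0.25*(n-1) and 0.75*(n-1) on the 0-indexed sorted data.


Sorted: 2, 5, 9, 10, 40, 63, 75, 95, 97, 99
Q1 (25th %ile) = 9.2500
Q3 (75th %ile) = 90.0000
IQR = 90.0000 - 9.2500 = 80.7500

IQR = 80.7500


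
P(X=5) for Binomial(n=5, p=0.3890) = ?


C(5,5) = 1
p^5 = 0.008907
(1-p)^0 = 1.000000
P = 1 * 0.008907 * 1.000000 = 0.0089

P(X=5) = 0.0089


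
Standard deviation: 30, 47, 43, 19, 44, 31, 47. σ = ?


Mean = 37.2857
Variance = 99.0612
SD = sqrt(99.0612) = 9.9530

SD = 9.9530


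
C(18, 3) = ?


C(18,3) = 18!/(3! × 15!)
= 6402373705728000/(6 × 1307674368000)
= 816

C(18,3) = 816


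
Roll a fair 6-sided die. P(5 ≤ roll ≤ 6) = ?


Favorable outcomes (5 ≤ roll ≤ 6): 2
Total outcomes = 6
P = 2/6 = 0.3333

P = 0.3333


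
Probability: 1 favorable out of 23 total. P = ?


P = 1/23 = 0.0435

P = 0.0435


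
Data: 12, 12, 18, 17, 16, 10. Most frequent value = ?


Frequencies: 10:1, 12:2, 16:1, 17:1, 18:1
Max frequency = 2
Mode = 12

Mode = 12


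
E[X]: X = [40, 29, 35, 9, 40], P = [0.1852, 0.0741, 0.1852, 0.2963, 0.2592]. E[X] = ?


E[X] = 40*0.1852 + 29*0.0741 + 35*0.1852 + 9*0.2963 + 40*0.2592
= 7.4080 + 2.1489 + 6.4820 + 2.6667 + 10.3680
= 29.0736

E[X] = 29.0736


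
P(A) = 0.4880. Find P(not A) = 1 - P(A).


P(not A) = 1 - 0.4880 = 0.5120

P(not A) = 0.5120


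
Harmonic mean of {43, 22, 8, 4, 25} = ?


Sum of reciprocals = 1/43 + 1/22 + 1/8 + 1/4 + 1/25 = 0.483710
HM = 5/0.483710 = 10.3368

HM = 10.3368


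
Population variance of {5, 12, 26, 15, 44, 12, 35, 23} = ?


Mean = 21.5000
Squared deviations: 272.2500, 90.2500, 20.2500, 42.2500, 506.2500, 90.2500, 182.2500, 2.2500
Sum = 1206.0000
Variance = 1206.0000/8 = 150.7500

Variance = 150.7500


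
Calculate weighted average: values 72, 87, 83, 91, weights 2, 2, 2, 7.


Numerator = 72*2 + 87*2 + 83*2 + 91*7 = 1121
Denominator = 2 + 2 + 2 + 7 = 13
WM = 1121/13 = 86.2308

WM = 86.2308


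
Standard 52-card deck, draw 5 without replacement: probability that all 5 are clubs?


P(all clubs) = (13/52) × (12/51) × (11/50) × (10/49) × (9/48)
= 0.0005

P = 0.0005


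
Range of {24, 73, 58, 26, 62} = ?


Max = 73, Min = 24
Range = 73 - 24 = 49

Range = 49


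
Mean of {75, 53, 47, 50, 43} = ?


Sum = 75 + 53 + 47 + 50 + 43 = 268
n = 5
Mean = 268/5 = 53.6000

Mean = 53.6000


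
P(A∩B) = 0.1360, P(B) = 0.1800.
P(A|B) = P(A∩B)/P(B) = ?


P(A|B) = 0.1360/0.1800 = 0.7556

P(A|B) = 0.7556


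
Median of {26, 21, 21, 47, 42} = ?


Sorted: 21, 21, 26, 42, 47
n = 5 (odd)
Middle value = 26

Median = 26


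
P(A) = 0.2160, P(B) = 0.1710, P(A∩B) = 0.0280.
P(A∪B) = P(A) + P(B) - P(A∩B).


P(A∪B) = 0.2160 + 0.1710 - 0.0280
= 0.3870 - 0.0280
= 0.3590

P(A∪B) = 0.3590


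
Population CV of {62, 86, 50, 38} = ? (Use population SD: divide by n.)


Mean = 59.0000
SD = 17.7482
CV = (17.7482/59.0000)*100 = 30.0818%

CV = 30.0818%


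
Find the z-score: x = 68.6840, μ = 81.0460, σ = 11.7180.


z = (68.6840 - 81.0460)/11.7180
= -12.3620/11.7180
= -1.0550

z = -1.0550


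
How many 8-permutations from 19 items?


P(19,8) = 19!/11!
= 121645100408832000/39916800
= 3047466240

P(19,8) = 3047466240


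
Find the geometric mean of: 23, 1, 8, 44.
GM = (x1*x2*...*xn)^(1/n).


Product = 23 × 1 × 8 × 44 = 8096
GM = 8096^(1/4) = 9.4857

GM = 9.4857


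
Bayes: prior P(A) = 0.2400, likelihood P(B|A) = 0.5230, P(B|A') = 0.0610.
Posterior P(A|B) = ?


P(B) = P(B|A)*P(A) + P(B|A')*P(A')
= 0.5230*0.2400 + 0.0610*0.7600
= 0.125520 + 0.046360 = 0.171880
P(A|B) = 0.125520/0.171880 = 0.7303

P(A|B) = 0.7303


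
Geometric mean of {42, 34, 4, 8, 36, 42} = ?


Product = 42 × 34 × 4 × 8 × 36 × 42 = 69092352
GM = 69092352^(1/6) = 20.2568

GM = 20.2568


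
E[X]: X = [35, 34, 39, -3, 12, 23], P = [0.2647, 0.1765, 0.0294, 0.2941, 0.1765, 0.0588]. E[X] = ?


E[X] = 35*0.2647 + 34*0.1765 + 39*0.0294 - 3*0.2941 + 12*0.1765 + 23*0.0588
= 9.2645 + 6.0010 + 1.1466 - 0.8823 + 2.1180 + 1.3524
= 19.0002

E[X] = 19.0002


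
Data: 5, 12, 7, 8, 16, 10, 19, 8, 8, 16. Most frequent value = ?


Frequencies: 5:1, 7:1, 8:3, 10:1, 12:1, 16:2, 19:1
Max frequency = 3
Mode = 8

Mode = 8


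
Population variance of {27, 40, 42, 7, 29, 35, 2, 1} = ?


Mean = 22.8750
Squared deviations: 17.0156, 293.2656, 365.7656, 252.0156, 37.5156, 147.0156, 435.7656, 478.5156
Sum = 2026.8750
Variance = 2026.8750/8 = 253.3594

Variance = 253.3594


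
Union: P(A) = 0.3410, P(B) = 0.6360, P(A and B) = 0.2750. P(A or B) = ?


P(A∪B) = 0.3410 + 0.6360 - 0.2750
= 0.9770 - 0.2750
= 0.7020

P(A∪B) = 0.7020


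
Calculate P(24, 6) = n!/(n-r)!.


P(24,6) = 24!/18!
= 620448401733239439360000/6402373705728000
= 96909120

P(24,6) = 96909120


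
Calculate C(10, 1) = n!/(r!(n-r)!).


C(10,1) = 10!/(1! × 9!)
= 3628800/(1 × 362880)
= 10

C(10,1) = 10


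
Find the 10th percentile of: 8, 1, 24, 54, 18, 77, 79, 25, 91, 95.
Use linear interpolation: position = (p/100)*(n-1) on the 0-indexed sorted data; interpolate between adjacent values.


Sorted: 1, 8, 18, 24, 25, 54, 77, 79, 91, 95
n = 10
Index = 10/100 * 9 = 0.9000
Lower = data[0] = 1, Upper = data[1] = 8
P10 = 1 + 0.9000*(7) = 7.3000

P10 = 7.3000


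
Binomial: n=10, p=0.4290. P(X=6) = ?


C(10,6) = 210
p^6 = 0.006234
(1-p)^4 = 0.106303
P = 210 * 0.006234 * 0.106303 = 0.1392

P(X=6) = 0.1392


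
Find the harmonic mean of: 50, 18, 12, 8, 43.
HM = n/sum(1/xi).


Sum of reciprocals = 1/50 + 1/18 + 1/12 + 1/8 + 1/43 = 0.307145
HM = 5/0.307145 = 16.2790

HM = 16.2790


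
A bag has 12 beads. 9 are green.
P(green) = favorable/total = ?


P = 9/12 = 0.7500

P = 0.7500


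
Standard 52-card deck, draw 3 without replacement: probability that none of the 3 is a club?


P(no clubs) = (39/52) × (38/51) × (37/50)
= 0.4135

P = 0.4135


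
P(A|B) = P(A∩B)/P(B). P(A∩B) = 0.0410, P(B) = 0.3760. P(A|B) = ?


P(A|B) = 0.0410/0.3760 = 0.1090

P(A|B) = 0.1090


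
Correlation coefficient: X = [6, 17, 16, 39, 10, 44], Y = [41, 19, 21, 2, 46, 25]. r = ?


Mean X = 22.0000, Mean Y = 25.6667
SD X = 14.341083, SD Y = 14.579285
Cov = -140.833333
r = -140.833333/(14.341083*14.579285) = -0.6736

r = -0.6736


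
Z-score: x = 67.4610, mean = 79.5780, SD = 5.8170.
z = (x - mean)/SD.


z = (67.4610 - 79.5780)/5.8170
= -12.1170/5.8170
= -2.0830

z = -2.0830


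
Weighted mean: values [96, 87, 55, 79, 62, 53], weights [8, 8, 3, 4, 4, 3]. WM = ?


Numerator = 96*8 + 87*8 + 55*3 + 79*4 + 62*4 + 53*3 = 2352
Denominator = 8 + 8 + 3 + 4 + 4 + 3 = 30
WM = 2352/30 = 78.4000

WM = 78.4000


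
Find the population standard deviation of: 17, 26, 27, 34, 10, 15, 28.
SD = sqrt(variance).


Mean = 22.4286
Variance = 62.5306
SD = sqrt(62.5306) = 7.9076

SD = 7.9076


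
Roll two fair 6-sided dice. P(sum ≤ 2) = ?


Total outcomes = 6×6 = 36
Favorable (sum ≤ 2): 1
P = 1/36 = 0.0278

P = 0.0278


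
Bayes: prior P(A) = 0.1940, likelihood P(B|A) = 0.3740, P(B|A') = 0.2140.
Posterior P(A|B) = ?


P(B) = P(B|A)*P(A) + P(B|A')*P(A')
= 0.3740*0.1940 + 0.2140*0.8060
= 0.072556 + 0.172484 = 0.245040
P(A|B) = 0.072556/0.245040 = 0.2961

P(A|B) = 0.2961


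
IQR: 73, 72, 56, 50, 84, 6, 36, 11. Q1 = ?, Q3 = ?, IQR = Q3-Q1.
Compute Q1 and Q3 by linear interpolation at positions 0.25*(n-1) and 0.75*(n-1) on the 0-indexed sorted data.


Sorted: 6, 11, 36, 50, 56, 72, 73, 84
Q1 (25th %ile) = 29.7500
Q3 (75th %ile) = 72.2500
IQR = 72.2500 - 29.7500 = 42.5000

IQR = 42.5000


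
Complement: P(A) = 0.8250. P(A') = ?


P(not A) = 1 - 0.8250 = 0.1750

P(not A) = 0.1750


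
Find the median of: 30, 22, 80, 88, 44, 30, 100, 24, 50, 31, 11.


Sorted: 11, 22, 24, 30, 30, 31, 44, 50, 80, 88, 100
n = 11 (odd)
Middle value = 31

Median = 31


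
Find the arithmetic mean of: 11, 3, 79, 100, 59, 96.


Sum = 11 + 3 + 79 + 100 + 59 + 96 = 348
n = 6
Mean = 348/6 = 58.0000

Mean = 58.0000


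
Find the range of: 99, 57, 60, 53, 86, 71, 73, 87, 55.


Max = 99, Min = 53
Range = 99 - 53 = 46

Range = 46


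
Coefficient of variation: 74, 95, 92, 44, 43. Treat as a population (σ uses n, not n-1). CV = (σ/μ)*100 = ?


Mean = 69.6000
SD = 22.4909
CV = (22.4909/69.6000)*100 = 32.3145%

CV = 32.3145%


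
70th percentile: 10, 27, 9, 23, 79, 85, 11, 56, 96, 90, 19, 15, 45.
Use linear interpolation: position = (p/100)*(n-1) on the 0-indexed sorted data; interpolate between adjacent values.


Sorted: 9, 10, 11, 15, 19, 23, 27, 45, 56, 79, 85, 90, 96
n = 13
Index = 70/100 * 12 = 8.4000
Lower = data[8] = 56, Upper = data[9] = 79
P70 = 56 + 0.4000*(23) = 65.2000

P70 = 65.2000


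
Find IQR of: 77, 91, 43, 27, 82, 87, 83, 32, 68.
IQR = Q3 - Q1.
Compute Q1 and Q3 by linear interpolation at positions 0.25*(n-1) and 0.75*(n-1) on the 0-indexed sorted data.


Sorted: 27, 32, 43, 68, 77, 82, 83, 87, 91
Q1 (25th %ile) = 43.0000
Q3 (75th %ile) = 83.0000
IQR = 83.0000 - 43.0000 = 40.0000

IQR = 40.0000


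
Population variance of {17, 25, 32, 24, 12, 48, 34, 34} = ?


Mean = 28.2500
Squared deviations: 126.5625, 10.5625, 14.0625, 18.0625, 264.0625, 390.0625, 33.0625, 33.0625
Sum = 889.5000
Variance = 889.5000/8 = 111.1875

Variance = 111.1875


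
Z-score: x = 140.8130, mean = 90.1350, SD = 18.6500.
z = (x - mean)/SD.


z = (140.8130 - 90.1350)/18.6500
= 50.6780/18.6500
= 2.7173

z = 2.7173


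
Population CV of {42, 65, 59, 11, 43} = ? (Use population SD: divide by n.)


Mean = 44.0000
SD = 18.7617
CV = (18.7617/44.0000)*100 = 42.6401%

CV = 42.6401%


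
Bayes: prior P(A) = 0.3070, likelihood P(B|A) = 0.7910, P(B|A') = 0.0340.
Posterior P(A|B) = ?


P(B) = P(B|A)*P(A) + P(B|A')*P(A')
= 0.7910*0.3070 + 0.0340*0.6930
= 0.242837 + 0.023562 = 0.266399
P(A|B) = 0.242837/0.266399 = 0.9116

P(A|B) = 0.9116


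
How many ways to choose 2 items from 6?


C(6,2) = 6!/(2! × 4!)
= 720/(2 × 24)
= 15

C(6,2) = 15


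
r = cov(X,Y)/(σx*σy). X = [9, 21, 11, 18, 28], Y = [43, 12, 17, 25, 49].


Mean X = 17.4000, Mean Y = 29.2000
SD X = 6.887670, SD Y = 14.455449
Cov = 21.520000
r = 21.520000/(6.887670*14.455449) = 0.2161

r = 0.2161


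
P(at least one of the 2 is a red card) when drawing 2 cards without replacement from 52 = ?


P(at least one) = 1 - P(none)
P(none) = (26/52) × (25/51) = 0.245098
P(at least one) = 1 - 0.245098 = 0.7549

P = 0.7549


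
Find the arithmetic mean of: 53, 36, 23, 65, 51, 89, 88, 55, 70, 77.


Sum = 53 + 36 + 23 + 65 + 51 + 89 + 88 + 55 + 70 + 77 = 607
n = 10
Mean = 607/10 = 60.7000

Mean = 60.7000


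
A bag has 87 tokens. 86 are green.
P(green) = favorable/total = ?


P = 86/87 = 0.9885

P = 0.9885


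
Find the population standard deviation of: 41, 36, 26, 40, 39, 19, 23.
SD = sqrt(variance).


Mean = 32.0000
Variance = 70.8571
SD = sqrt(70.8571) = 8.4177

SD = 8.4177


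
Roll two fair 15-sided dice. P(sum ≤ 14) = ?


Total outcomes = 15×15 = 225
Favorable (sum ≤ 14): 91
P = 91/225 = 0.4044

P = 0.4044


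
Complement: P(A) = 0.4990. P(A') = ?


P(not A) = 1 - 0.4990 = 0.5010

P(not A) = 0.5010


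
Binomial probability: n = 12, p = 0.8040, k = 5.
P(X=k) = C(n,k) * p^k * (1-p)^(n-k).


C(12,5) = 792
p^5 = 0.335954
(1-p)^7 = 1.111201e-05
P = 792 * 0.335954 * 1.111201e-05 = 0.0030

P(X=5) = 0.0030


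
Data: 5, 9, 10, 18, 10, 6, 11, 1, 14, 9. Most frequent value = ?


Frequencies: 1:1, 5:1, 6:1, 9:2, 10:2, 11:1, 14:1, 18:1
Max frequency = 2
Mode = 9, 10

Mode = 9, 10


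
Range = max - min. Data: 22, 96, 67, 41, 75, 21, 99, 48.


Max = 99, Min = 21
Range = 99 - 21 = 78

Range = 78


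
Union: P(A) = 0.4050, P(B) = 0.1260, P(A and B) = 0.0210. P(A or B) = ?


P(A∪B) = 0.4050 + 0.1260 - 0.0210
= 0.5310 - 0.0210
= 0.5100

P(A∪B) = 0.5100


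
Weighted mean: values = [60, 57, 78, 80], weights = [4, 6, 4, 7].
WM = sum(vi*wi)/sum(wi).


Numerator = 60*4 + 57*6 + 78*4 + 80*7 = 1454
Denominator = 4 + 6 + 4 + 7 = 21
WM = 1454/21 = 69.2381

WM = 69.2381


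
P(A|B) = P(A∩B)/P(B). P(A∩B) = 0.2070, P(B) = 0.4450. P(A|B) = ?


P(A|B) = 0.2070/0.4450 = 0.4652

P(A|B) = 0.4652


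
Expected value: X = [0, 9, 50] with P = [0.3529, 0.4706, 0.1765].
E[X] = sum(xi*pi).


E[X] = 0*0.3529 + 9*0.4706 + 50*0.1765
= 0 + 4.2354 + 8.8250
= 13.0604

E[X] = 13.0604


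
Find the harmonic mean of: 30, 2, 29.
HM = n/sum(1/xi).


Sum of reciprocals = 1/30 + 1/2 + 1/29 = 0.567816
HM = 3/0.567816 = 5.2834

HM = 5.2834


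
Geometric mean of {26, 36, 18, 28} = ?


Product = 26 × 36 × 18 × 28 = 471744
GM = 471744^(1/4) = 26.2076

GM = 26.2076


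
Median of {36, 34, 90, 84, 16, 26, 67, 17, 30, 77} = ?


Sorted: 16, 17, 26, 30, 34, 36, 67, 77, 84, 90
n = 10 (even)
Middle values: 34 and 36
Median = (34+36)/2 = 35.0000

Median = 35.0000


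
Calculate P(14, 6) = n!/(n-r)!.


P(14,6) = 14!/8!
= 87178291200/40320
= 2162160

P(14,6) = 2162160


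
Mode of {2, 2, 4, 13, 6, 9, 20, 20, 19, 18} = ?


Frequencies: 2:2, 4:1, 6:1, 9:1, 13:1, 18:1, 19:1, 20:2
Max frequency = 2
Mode = 2, 20

Mode = 2, 20


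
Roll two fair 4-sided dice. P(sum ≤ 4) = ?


Total outcomes = 4×4 = 16
Favorable (sum ≤ 4): 6
P = 6/16 = 0.3750

P = 0.3750


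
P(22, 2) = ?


P(22,2) = 22!/20!
= 1124000727777607680000/2432902008176640000
= 462

P(22,2) = 462


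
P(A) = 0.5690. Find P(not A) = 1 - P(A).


P(not A) = 1 - 0.5690 = 0.4310

P(not A) = 0.4310


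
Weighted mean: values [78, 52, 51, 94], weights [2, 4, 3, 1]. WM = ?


Numerator = 78*2 + 52*4 + 51*3 + 94*1 = 611
Denominator = 2 + 4 + 3 + 1 = 10
WM = 611/10 = 61.1000

WM = 61.1000


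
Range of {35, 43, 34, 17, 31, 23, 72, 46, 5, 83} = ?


Max = 83, Min = 5
Range = 83 - 5 = 78

Range = 78


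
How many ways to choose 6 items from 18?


C(18,6) = 18!/(6! × 12!)
= 6402373705728000/(720 × 479001600)
= 18564

C(18,6) = 18564


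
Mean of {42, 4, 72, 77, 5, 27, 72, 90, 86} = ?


Sum = 42 + 4 + 72 + 77 + 5 + 27 + 72 + 90 + 86 = 475
n = 9
Mean = 475/9 = 52.7778

Mean = 52.7778


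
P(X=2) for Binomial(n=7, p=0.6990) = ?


C(7,2) = 21
p^2 = 0.488601
(1-p)^5 = 0.002471
P = 21 * 0.488601 * 0.002471 = 0.0254

P(X=2) = 0.0254


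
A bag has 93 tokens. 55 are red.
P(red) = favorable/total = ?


P = 55/93 = 0.5914

P = 0.5914


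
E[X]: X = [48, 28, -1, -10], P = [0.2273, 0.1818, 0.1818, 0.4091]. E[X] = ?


E[X] = 48*0.2273 + 28*0.1818 - 1*0.1818 - 10*0.4091
= 10.9104 + 5.0904 - 0.1818 - 4.0910
= 11.7280

E[X] = 11.7280


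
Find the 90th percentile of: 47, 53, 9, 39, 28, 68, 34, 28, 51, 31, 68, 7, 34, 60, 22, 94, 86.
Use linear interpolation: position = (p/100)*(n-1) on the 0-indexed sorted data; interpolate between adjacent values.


Sorted: 7, 9, 22, 28, 28, 31, 34, 34, 39, 47, 51, 53, 60, 68, 68, 86, 94
n = 17
Index = 90/100 * 16 = 14.4000
Lower = data[14] = 68, Upper = data[15] = 86
P90 = 68 + 0.4000*(18) = 75.2000

P90 = 75.2000


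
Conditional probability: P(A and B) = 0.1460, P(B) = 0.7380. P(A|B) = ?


P(A|B) = 0.1460/0.7380 = 0.1978

P(A|B) = 0.1978


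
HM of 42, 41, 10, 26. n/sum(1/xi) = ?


Sum of reciprocals = 1/42 + 1/41 + 1/10 + 1/26 = 0.186661
HM = 4/0.186661 = 21.4292

HM = 21.4292


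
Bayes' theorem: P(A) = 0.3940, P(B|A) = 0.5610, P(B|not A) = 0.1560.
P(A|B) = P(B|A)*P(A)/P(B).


P(B) = P(B|A)*P(A) + P(B|A')*P(A')
= 0.5610*0.3940 + 0.1560*0.6060
= 0.221034 + 0.094536 = 0.315570
P(A|B) = 0.221034/0.315570 = 0.7004

P(A|B) = 0.7004


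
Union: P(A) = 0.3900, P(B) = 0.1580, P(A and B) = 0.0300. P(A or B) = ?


P(A∪B) = 0.3900 + 0.1580 - 0.0300
= 0.5480 - 0.0300
= 0.5180

P(A∪B) = 0.5180


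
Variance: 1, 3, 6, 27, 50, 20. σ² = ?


Mean = 17.8333
Squared deviations: 283.3611, 220.0278, 140.0278, 84.0278, 1034.6944, 4.6944
Sum = 1766.8333
Variance = 1766.8333/6 = 294.4722

Variance = 294.4722


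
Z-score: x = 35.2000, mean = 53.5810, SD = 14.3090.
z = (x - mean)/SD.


z = (35.2000 - 53.5810)/14.3090
= -18.3810/14.3090
= -1.2846

z = -1.2846


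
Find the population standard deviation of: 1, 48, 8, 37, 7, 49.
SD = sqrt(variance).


Mean = 25.0000
Variance = 406.3333
SD = sqrt(406.3333) = 20.1577

SD = 20.1577


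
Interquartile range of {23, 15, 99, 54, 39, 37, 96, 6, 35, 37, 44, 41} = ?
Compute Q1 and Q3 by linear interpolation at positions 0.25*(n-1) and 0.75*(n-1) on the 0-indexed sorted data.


Sorted: 6, 15, 23, 35, 37, 37, 39, 41, 44, 54, 96, 99
Q1 (25th %ile) = 32.0000
Q3 (75th %ile) = 46.5000
IQR = 46.5000 - 32.0000 = 14.5000

IQR = 14.5000


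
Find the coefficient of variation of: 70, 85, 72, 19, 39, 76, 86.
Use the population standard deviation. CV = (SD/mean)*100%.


Mean = 63.8571
SD = 23.3570
CV = (23.3570/63.8571)*100 = 36.5770%

CV = 36.5770%


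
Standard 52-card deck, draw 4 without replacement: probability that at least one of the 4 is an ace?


P(at least one) = 1 - P(none)
P(none) = (48/52) × (47/51) × (46/50) × (45/49) = 0.718737
P(at least one) = 1 - 0.718737 = 0.2813

P = 0.2813


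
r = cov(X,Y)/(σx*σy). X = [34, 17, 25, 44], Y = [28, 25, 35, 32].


Mean X = 30.0000, Mean Y = 30.0000
SD X = 10.074721, SD Y = 3.807887
Cov = 15.000000
r = 15.000000/(10.074721*3.807887) = 0.3910

r = 0.3910


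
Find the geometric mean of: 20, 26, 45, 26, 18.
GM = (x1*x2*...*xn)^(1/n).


Product = 20 × 26 × 45 × 26 × 18 = 10951200
GM = 10951200^(1/5) = 25.5795

GM = 25.5795


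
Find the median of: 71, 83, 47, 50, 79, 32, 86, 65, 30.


Sorted: 30, 32, 47, 50, 65, 71, 79, 83, 86
n = 9 (odd)
Middle value = 65

Median = 65


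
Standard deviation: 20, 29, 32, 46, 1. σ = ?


Mean = 25.6000
Variance = 221.0400
SD = sqrt(221.0400) = 14.8674

SD = 14.8674


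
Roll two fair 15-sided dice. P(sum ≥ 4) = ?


Total outcomes = 15×15 = 225
Favorable (sum ≥ 4): 222
P = 222/225 = 0.9867

P = 0.9867


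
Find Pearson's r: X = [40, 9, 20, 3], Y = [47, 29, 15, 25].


Mean X = 18.0000, Mean Y = 29.0000
SD X = 14.089003, SD Y = 11.575837
Cov = 107.000000
r = 107.000000/(14.089003*11.575837) = 0.6561

r = 0.6561


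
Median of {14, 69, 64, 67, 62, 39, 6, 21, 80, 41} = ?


Sorted: 6, 14, 21, 39, 41, 62, 64, 67, 69, 80
n = 10 (even)
Middle values: 41 and 62
Median = (41+62)/2 = 51.5000

Median = 51.5000


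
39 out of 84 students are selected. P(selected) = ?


P = 39/84 = 0.4643

P = 0.4643


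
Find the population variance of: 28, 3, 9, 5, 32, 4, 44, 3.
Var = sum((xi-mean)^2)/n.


Mean = 16.0000
Squared deviations: 144.0000, 169.0000, 49.0000, 121.0000, 256.0000, 144.0000, 784.0000, 169.0000
Sum = 1836.0000
Variance = 1836.0000/8 = 229.5000

Variance = 229.5000


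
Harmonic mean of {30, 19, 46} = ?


Sum of reciprocals = 1/30 + 1/19 + 1/46 = 0.107704
HM = 3/0.107704 = 27.8541

HM = 27.8541


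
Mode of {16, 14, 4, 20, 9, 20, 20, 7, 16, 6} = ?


Frequencies: 4:1, 6:1, 7:1, 9:1, 14:1, 16:2, 20:3
Max frequency = 3
Mode = 20

Mode = 20


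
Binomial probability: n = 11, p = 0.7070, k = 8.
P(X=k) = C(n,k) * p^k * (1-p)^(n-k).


C(11,8) = 165
p^8 = 0.062425
(1-p)^3 = 0.025154
P = 165 * 0.062425 * 0.025154 = 0.2591

P(X=8) = 0.2591


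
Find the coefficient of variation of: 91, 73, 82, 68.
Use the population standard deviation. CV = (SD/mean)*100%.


Mean = 78.5000
SD = 8.7892
CV = (8.7892/78.5000)*100 = 11.1964%

CV = 11.1964%


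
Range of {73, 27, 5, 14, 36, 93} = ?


Max = 93, Min = 5
Range = 93 - 5 = 88

Range = 88


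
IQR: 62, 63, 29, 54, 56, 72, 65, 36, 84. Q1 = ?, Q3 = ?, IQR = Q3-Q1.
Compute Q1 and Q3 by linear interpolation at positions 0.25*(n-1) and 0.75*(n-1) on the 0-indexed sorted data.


Sorted: 29, 36, 54, 56, 62, 63, 65, 72, 84
Q1 (25th %ile) = 54.0000
Q3 (75th %ile) = 65.0000
IQR = 65.0000 - 54.0000 = 11.0000

IQR = 11.0000


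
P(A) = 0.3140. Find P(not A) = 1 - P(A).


P(not A) = 1 - 0.3140 = 0.6860

P(not A) = 0.6860


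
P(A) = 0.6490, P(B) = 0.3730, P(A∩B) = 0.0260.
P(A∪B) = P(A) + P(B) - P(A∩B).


P(A∪B) = 0.6490 + 0.3730 - 0.0260
= 1.0220 - 0.0260
= 0.9960

P(A∪B) = 0.9960


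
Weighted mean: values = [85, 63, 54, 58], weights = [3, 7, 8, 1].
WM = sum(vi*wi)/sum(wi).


Numerator = 85*3 + 63*7 + 54*8 + 58*1 = 1186
Denominator = 3 + 7 + 8 + 1 = 19
WM = 1186/19 = 62.4211

WM = 62.4211


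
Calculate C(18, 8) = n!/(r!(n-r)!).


C(18,8) = 18!/(8! × 10!)
= 6402373705728000/(40320 × 3628800)
= 43758

C(18,8) = 43758


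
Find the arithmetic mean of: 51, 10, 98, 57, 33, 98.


Sum = 51 + 10 + 98 + 57 + 33 + 98 = 347
n = 6
Mean = 347/6 = 57.8333

Mean = 57.8333


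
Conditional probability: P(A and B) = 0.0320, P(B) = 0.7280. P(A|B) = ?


P(A|B) = 0.0320/0.7280 = 0.0440

P(A|B) = 0.0440


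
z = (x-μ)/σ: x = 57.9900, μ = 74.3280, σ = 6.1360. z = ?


z = (57.9900 - 74.3280)/6.1360
= -16.3380/6.1360
= -2.6626

z = -2.6626


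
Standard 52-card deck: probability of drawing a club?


13 clubs in 52 cards
P = 13/52 = 0.2500

P = 0.2500


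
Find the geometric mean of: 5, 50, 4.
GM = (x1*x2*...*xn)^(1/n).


Product = 5 × 50 × 4 = 1000
GM = 1000^(1/3) = 10.0000

GM = 10.0000


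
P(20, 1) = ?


P(20,1) = 20!/19!
= 2432902008176640000/121645100408832000
= 20

P(20,1) = 20


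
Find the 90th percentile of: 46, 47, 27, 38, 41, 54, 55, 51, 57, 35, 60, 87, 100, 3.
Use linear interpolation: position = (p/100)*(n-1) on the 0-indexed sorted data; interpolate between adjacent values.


Sorted: 3, 27, 35, 38, 41, 46, 47, 51, 54, 55, 57, 60, 87, 100
n = 14
Index = 90/100 * 13 = 11.7000
Lower = data[11] = 60, Upper = data[12] = 87
P90 = 60 + 0.7000*(27) = 78.9000

P90 = 78.9000


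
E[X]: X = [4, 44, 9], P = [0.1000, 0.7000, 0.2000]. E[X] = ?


E[X] = 4*0.1000 + 44*0.7000 + 9*0.2000
= 0.4000 + 30.8000 + 1.8000
= 33.0000

E[X] = 33.0000


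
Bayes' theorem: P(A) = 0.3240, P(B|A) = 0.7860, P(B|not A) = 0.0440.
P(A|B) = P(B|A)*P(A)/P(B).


P(B) = P(B|A)*P(A) + P(B|A')*P(A')
= 0.7860*0.3240 + 0.0440*0.6760
= 0.254664 + 0.029744 = 0.284408
P(A|B) = 0.254664/0.284408 = 0.8954

P(A|B) = 0.8954


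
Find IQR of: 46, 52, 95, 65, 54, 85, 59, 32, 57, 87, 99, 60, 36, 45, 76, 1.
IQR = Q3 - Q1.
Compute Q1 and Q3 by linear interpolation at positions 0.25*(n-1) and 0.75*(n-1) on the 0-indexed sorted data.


Sorted: 1, 32, 36, 45, 46, 52, 54, 57, 59, 60, 65, 76, 85, 87, 95, 99
Q1 (25th %ile) = 45.7500
Q3 (75th %ile) = 78.2500
IQR = 78.2500 - 45.7500 = 32.5000

IQR = 32.5000


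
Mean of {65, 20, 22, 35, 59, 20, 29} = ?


Sum = 65 + 20 + 22 + 35 + 59 + 20 + 29 = 250
n = 7
Mean = 250/7 = 35.7143

Mean = 35.7143


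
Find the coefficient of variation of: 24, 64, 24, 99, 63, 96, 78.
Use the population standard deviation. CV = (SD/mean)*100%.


Mean = 64.0000
SD = 28.4002
CV = (28.4002/64.0000)*100 = 44.3753%

CV = 44.3753%


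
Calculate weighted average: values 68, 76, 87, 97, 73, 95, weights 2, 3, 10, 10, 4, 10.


Numerator = 68*2 + 76*3 + 87*10 + 97*10 + 73*4 + 95*10 = 3446
Denominator = 2 + 3 + 10 + 10 + 4 + 10 = 39
WM = 3446/39 = 88.3590

WM = 88.3590


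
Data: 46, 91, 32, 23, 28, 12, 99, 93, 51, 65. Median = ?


Sorted: 12, 23, 28, 32, 46, 51, 65, 91, 93, 99
n = 10 (even)
Middle values: 46 and 51
Median = (46+51)/2 = 48.5000

Median = 48.5000


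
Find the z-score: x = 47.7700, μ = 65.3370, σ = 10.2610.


z = (47.7700 - 65.3370)/10.2610
= -17.5670/10.2610
= -1.7120

z = -1.7120


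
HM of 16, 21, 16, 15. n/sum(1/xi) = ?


Sum of reciprocals = 1/16 + 1/21 + 1/16 + 1/15 = 0.239286
HM = 4/0.239286 = 16.7164

HM = 16.7164


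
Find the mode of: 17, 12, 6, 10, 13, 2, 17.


Frequencies: 2:1, 6:1, 10:1, 12:1, 13:1, 17:2
Max frequency = 2
Mode = 17

Mode = 17


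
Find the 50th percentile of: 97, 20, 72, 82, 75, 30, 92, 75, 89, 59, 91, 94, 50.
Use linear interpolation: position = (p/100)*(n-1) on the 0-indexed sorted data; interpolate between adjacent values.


Sorted: 20, 30, 50, 59, 72, 75, 75, 82, 89, 91, 92, 94, 97
n = 13
Index = 50/100 * 12 = 6.0000
Lower = data[6] = 75, Upper = data[7] = 82
P50 = 75 + 0*(7) = 75.0000

P50 = 75.0000


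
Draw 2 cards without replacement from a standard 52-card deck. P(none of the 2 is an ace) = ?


P(no aces) = (48/52) × (47/51)
= 0.8507

P = 0.8507


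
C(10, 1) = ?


C(10,1) = 10!/(1! × 9!)
= 3628800/(1 × 362880)
= 10

C(10,1) = 10


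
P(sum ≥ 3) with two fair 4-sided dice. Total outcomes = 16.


Total outcomes = 4×4 = 16
Favorable (sum ≥ 3): 15
P = 15/16 = 0.9375

P = 0.9375


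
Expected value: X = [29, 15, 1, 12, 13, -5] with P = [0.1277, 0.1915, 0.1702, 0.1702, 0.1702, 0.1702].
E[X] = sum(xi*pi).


E[X] = 29*0.1277 + 15*0.1915 + 1*0.1702 + 12*0.1702 + 13*0.1702 - 5*0.1702
= 3.7033 + 2.8725 + 0.1702 + 2.0424 + 2.2126 - 0.8510
= 10.1500

E[X] = 10.1500


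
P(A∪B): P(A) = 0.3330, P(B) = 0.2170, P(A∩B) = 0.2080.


P(A∪B) = 0.3330 + 0.2170 - 0.2080
= 0.5500 - 0.2080
= 0.3420

P(A∪B) = 0.3420


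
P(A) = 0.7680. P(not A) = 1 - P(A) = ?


P(not A) = 1 - 0.7680 = 0.2320

P(not A) = 0.2320


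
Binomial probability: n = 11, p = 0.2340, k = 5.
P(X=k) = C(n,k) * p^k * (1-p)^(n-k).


C(11,5) = 462
p^5 = 0.000702
(1-p)^6 = 0.202010
P = 462 * 0.000702 * 0.202010 = 0.0655

P(X=5) = 0.0655


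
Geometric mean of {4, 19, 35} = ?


Product = 4 × 19 × 35 = 2660
GM = 2660^(1/3) = 13.8557

GM = 13.8557


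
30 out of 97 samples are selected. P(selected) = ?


P = 30/97 = 0.3093

P = 0.3093


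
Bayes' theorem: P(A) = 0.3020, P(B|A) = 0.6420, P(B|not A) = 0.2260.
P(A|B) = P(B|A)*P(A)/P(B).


P(B) = P(B|A)*P(A) + P(B|A')*P(A')
= 0.6420*0.3020 + 0.2260*0.6980
= 0.193884 + 0.157748 = 0.351632
P(A|B) = 0.193884/0.351632 = 0.5514

P(A|B) = 0.5514


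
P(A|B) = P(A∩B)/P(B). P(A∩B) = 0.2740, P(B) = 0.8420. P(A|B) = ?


P(A|B) = 0.2740/0.8420 = 0.3254

P(A|B) = 0.3254


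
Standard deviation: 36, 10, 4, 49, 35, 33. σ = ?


Mean = 27.8333
Variance = 246.4722
SD = sqrt(246.4722) = 15.6994

SD = 15.6994


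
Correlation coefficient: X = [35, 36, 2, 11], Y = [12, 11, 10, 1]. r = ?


Mean X = 21.0000, Mean Y = 8.5000
SD X = 14.849242, SD Y = 4.387482
Cov = 33.250000
r = 33.250000/(14.849242*4.387482) = 0.5104

r = 0.5104


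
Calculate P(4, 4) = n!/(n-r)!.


P(4,4) = 4!/0!
= 24/1
= 24

P(4,4) = 24


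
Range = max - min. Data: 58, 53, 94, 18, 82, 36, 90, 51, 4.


Max = 94, Min = 4
Range = 94 - 4 = 90

Range = 90


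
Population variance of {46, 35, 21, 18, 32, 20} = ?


Mean = 28.6667
Squared deviations: 300.4444, 40.1111, 58.7778, 113.7778, 11.1111, 75.1111
Sum = 599.3333
Variance = 599.3333/6 = 99.8889

Variance = 99.8889


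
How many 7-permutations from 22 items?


P(22,7) = 22!/15!
= 1124000727777607680000/1307674368000
= 859541760

P(22,7) = 859541760


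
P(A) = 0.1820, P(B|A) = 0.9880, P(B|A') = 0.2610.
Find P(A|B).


P(B) = P(B|A)*P(A) + P(B|A')*P(A')
= 0.9880*0.1820 + 0.2610*0.8180
= 0.179816 + 0.213498 = 0.393314
P(A|B) = 0.179816/0.393314 = 0.4572

P(A|B) = 0.4572


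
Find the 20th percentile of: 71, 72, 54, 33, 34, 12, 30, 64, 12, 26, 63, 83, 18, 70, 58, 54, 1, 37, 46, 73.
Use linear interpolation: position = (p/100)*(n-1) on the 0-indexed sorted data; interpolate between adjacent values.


Sorted: 1, 12, 12, 18, 26, 30, 33, 34, 37, 46, 54, 54, 58, 63, 64, 70, 71, 72, 73, 83
n = 20
Index = 20/100 * 19 = 3.8000
Lower = data[3] = 18, Upper = data[4] = 26
P20 = 18 + 0.8000*(8) = 24.4000

P20 = 24.4000


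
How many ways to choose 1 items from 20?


C(20,1) = 20!/(1! × 19!)
= 2432902008176640000/(1 × 121645100408832000)
= 20

C(20,1) = 20


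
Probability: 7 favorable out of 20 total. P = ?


P = 7/20 = 0.3500

P = 0.3500


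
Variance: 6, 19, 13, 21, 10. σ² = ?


Mean = 13.8000
Squared deviations: 60.8400, 27.0400, 0.6400, 51.8400, 14.4400
Sum = 154.8000
Variance = 154.8000/5 = 30.9600

Variance = 30.9600


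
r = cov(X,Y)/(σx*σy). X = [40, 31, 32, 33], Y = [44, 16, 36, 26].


Mean X = 34.0000, Mean Y = 30.5000
SD X = 3.535534, SD Y = 10.523783
Cov = 29.500000
r = 29.500000/(3.535534*10.523783) = 0.7929

r = 0.7929


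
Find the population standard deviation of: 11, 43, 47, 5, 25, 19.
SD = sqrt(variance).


Mean = 25.0000
Variance = 240.0000
SD = sqrt(240.0000) = 15.4919

SD = 15.4919


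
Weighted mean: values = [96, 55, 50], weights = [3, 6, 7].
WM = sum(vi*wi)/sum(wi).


Numerator = 96*3 + 55*6 + 50*7 = 968
Denominator = 3 + 6 + 7 = 16
WM = 968/16 = 60.5000

WM = 60.5000


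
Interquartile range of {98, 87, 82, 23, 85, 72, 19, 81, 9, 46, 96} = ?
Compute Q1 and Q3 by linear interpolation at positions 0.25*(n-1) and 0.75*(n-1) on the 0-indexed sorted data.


Sorted: 9, 19, 23, 46, 72, 81, 82, 85, 87, 96, 98
Q1 (25th %ile) = 34.5000
Q3 (75th %ile) = 86.0000
IQR = 86.0000 - 34.5000 = 51.5000

IQR = 51.5000


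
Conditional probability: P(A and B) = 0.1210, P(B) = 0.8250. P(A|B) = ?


P(A|B) = 0.1210/0.8250 = 0.1467

P(A|B) = 0.1467


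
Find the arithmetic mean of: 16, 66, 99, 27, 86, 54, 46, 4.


Sum = 16 + 66 + 99 + 27 + 86 + 54 + 46 + 4 = 398
n = 8
Mean = 398/8 = 49.7500

Mean = 49.7500


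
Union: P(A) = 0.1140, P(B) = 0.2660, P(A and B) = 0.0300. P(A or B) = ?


P(A∪B) = 0.1140 + 0.2660 - 0.0300
= 0.3800 - 0.0300
= 0.3500

P(A∪B) = 0.3500


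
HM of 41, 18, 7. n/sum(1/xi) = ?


Sum of reciprocals = 1/41 + 1/18 + 1/7 = 0.222803
HM = 3/0.222803 = 13.4648

HM = 13.4648


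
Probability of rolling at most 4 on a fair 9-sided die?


Favorable outcomes (roll ≤ 4): 4
Total outcomes = 9
P = 4/9 = 0.4444

P = 0.4444


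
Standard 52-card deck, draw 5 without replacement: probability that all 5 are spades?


P(all spades) = (13/52) × (12/51) × (11/50) × (10/49) × (9/48)
= 0.0005

P = 0.0005


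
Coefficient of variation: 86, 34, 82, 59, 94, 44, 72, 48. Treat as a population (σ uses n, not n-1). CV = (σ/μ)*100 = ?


Mean = 64.8750
SD = 20.4538
CV = (20.4538/64.8750)*100 = 31.5281%

CV = 31.5281%


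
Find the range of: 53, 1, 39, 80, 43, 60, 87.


Max = 87, Min = 1
Range = 87 - 1 = 86

Range = 86


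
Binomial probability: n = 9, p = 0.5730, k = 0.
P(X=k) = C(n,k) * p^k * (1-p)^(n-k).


C(9,0) = 1
p^0 = 1.000000
(1-p)^9 = 0.000472
P = 1 * 1.000000 * 0.000472 = 0.0005

P(X=0) = 0.0005


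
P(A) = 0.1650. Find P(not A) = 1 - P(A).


P(not A) = 1 - 0.1650 = 0.8350

P(not A) = 0.8350


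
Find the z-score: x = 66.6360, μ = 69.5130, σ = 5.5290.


z = (66.6360 - 69.5130)/5.5290
= -2.8770/5.5290
= -0.5203

z = -0.5203


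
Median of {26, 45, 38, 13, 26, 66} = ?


Sorted: 13, 26, 26, 38, 45, 66
n = 6 (even)
Middle values: 26 and 38
Median = (26+38)/2 = 32.0000

Median = 32.0000


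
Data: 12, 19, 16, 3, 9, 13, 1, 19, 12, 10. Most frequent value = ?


Frequencies: 1:1, 3:1, 9:1, 10:1, 12:2, 13:1, 16:1, 19:2
Max frequency = 2
Mode = 12, 19

Mode = 12, 19


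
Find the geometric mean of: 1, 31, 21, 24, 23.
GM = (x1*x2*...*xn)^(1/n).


Product = 1 × 31 × 21 × 24 × 23 = 359352
GM = 359352^(1/5) = 12.9153

GM = 12.9153


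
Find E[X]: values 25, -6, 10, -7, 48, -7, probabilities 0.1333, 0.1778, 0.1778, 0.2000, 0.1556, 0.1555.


E[X] = 25*0.1333 - 6*0.1778 + 10*0.1778 - 7*0.2000 + 48*0.1556 - 7*0.1555
= 3.3325 - 1.0668 + 1.7780 - 1.4000 + 7.4688 - 1.0885
= 9.0240

E[X] = 9.0240


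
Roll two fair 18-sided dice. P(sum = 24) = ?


Total outcomes = 18×18 = 324
Favorable (sum = 24): 13
P = 13/324 = 0.0401

P = 0.0401


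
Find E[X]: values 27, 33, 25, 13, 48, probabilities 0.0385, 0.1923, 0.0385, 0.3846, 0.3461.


E[X] = 27*0.0385 + 33*0.1923 + 25*0.0385 + 13*0.3846 + 48*0.3461
= 1.0395 + 6.3459 + 0.9625 + 4.9998 + 16.6128
= 29.9605

E[X] = 29.9605


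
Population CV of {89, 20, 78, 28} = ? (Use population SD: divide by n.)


Mean = 53.7500
SD = 30.1361
CV = (30.1361/53.7500)*100 = 56.0673%

CV = 56.0673%


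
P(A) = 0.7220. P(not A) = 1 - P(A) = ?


P(not A) = 1 - 0.7220 = 0.2780

P(not A) = 0.2780


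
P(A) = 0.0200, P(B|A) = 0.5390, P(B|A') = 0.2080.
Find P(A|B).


P(B) = P(B|A)*P(A) + P(B|A')*P(A')
= 0.5390*0.0200 + 0.2080*0.9800
= 0.010780 + 0.203840 = 0.214620
P(A|B) = 0.010780/0.214620 = 0.0502

P(A|B) = 0.0502


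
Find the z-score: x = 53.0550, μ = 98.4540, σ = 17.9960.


z = (53.0550 - 98.4540)/17.9960
= -45.3990/17.9960
= -2.5227

z = -2.5227


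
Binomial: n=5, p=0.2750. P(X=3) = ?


C(5,3) = 10
p^3 = 0.020797
(1-p)^2 = 0.525625
P = 10 * 0.020797 * 0.525625 = 0.1093

P(X=3) = 0.1093


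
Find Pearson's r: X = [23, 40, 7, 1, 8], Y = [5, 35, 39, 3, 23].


Mean X = 15.8000, Mean Y = 21.0000
SD X = 14.105318, SD Y = 14.859340
Cov = 63.200000
r = 63.200000/(14.105318*14.859340) = 0.3015

r = 0.3015


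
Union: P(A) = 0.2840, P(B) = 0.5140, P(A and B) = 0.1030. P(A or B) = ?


P(A∪B) = 0.2840 + 0.5140 - 0.1030
= 0.7980 - 0.1030
= 0.6950

P(A∪B) = 0.6950


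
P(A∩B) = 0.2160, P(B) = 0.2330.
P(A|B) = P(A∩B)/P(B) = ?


P(A|B) = 0.2160/0.2330 = 0.9270

P(A|B) = 0.9270


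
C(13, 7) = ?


C(13,7) = 13!/(7! × 6!)
= 6227020800/(5040 × 720)
= 1716

C(13,7) = 1716


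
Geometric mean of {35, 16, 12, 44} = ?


Product = 35 × 16 × 12 × 44 = 295680
GM = 295680^(1/4) = 23.3188

GM = 23.3188


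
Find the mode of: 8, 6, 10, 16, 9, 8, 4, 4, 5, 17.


Frequencies: 4:2, 5:1, 6:1, 8:2, 9:1, 10:1, 16:1, 17:1
Max frequency = 2
Mode = 4, 8

Mode = 4, 8


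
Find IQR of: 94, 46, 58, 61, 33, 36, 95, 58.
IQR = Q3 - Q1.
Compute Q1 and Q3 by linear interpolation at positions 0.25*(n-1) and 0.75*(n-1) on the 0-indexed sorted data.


Sorted: 33, 36, 46, 58, 58, 61, 94, 95
Q1 (25th %ile) = 43.5000
Q3 (75th %ile) = 69.2500
IQR = 69.2500 - 43.5000 = 25.7500

IQR = 25.7500


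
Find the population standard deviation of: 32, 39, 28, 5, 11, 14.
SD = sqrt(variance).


Mean = 21.5000
Variance = 149.5833
SD = sqrt(149.5833) = 12.2304

SD = 12.2304


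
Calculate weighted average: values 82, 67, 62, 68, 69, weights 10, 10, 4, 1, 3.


Numerator = 82*10 + 67*10 + 62*4 + 68*1 + 69*3 = 2013
Denominator = 10 + 10 + 4 + 1 + 3 = 28
WM = 2013/28 = 71.8929

WM = 71.8929


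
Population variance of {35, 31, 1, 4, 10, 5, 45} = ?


Mean = 18.7143
Squared deviations: 265.2245, 150.9388, 313.7959, 216.5102, 75.9388, 188.0816, 690.9388
Sum = 1901.4286
Variance = 1901.4286/7 = 271.6327

Variance = 271.6327


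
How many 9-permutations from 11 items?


P(11,9) = 11!/2!
= 39916800/2
= 19958400

P(11,9) = 19958400


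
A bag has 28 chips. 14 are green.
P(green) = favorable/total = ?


P = 14/28 = 0.5000

P = 0.5000


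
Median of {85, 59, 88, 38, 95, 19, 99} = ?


Sorted: 19, 38, 59, 85, 88, 95, 99
n = 7 (odd)
Middle value = 85

Median = 85


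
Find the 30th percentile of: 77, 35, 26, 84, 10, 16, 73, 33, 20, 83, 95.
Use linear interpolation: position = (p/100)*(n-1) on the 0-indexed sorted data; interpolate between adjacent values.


Sorted: 10, 16, 20, 26, 33, 35, 73, 77, 83, 84, 95
n = 11
Index = 30/100 * 10 = 3.0000
Lower = data[3] = 26, Upper = data[4] = 33
P30 = 26 + 0*(7) = 26.0000

P30 = 26.0000


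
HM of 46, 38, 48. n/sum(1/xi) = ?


Sum of reciprocals = 1/46 + 1/38 + 1/48 = 0.068888
HM = 3/0.068888 = 43.5488

HM = 43.5488


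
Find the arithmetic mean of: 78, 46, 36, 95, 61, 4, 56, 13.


Sum = 78 + 46 + 36 + 95 + 61 + 4 + 56 + 13 = 389
n = 8
Mean = 389/8 = 48.6250

Mean = 48.6250


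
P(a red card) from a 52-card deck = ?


26 red cards in 52 cards
P = 26/52 = 0.5000

P = 0.5000


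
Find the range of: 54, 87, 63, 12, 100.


Max = 100, Min = 12
Range = 100 - 12 = 88

Range = 88


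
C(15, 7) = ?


C(15,7) = 15!/(7! × 8!)
= 1307674368000/(5040 × 40320)
= 6435

C(15,7) = 6435


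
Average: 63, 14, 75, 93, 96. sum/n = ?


Sum = 63 + 14 + 75 + 93 + 96 = 341
n = 5
Mean = 341/5 = 68.2000

Mean = 68.2000


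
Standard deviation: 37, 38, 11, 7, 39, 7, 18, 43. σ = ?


Mean = 25.0000
Variance = 215.7500
SD = sqrt(215.7500) = 14.6884

SD = 14.6884


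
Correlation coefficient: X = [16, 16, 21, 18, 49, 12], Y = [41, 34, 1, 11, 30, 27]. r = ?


Mean X = 22.0000, Mean Y = 24.0000
SD X = 12.369317, SD Y = 13.735599
Cov = 7.500000
r = 7.500000/(12.369317*13.735599) = 0.0441

r = 0.0441


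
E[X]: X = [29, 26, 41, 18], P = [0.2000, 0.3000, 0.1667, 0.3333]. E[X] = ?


E[X] = 29*0.2000 + 26*0.3000 + 41*0.1667 + 18*0.3333
= 5.8000 + 7.8000 + 6.8347 + 5.9994
= 26.4341

E[X] = 26.4341


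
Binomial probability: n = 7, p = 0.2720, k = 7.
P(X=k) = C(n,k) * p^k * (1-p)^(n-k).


C(7,7) = 1
p^7 = 0.000110
(1-p)^0 = 1.000000
P = 1 * 0.000110 * 1.000000 = 0.0001

P(X=7) = 0.0001


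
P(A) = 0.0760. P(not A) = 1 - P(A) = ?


P(not A) = 1 - 0.0760 = 0.9240

P(not A) = 0.9240


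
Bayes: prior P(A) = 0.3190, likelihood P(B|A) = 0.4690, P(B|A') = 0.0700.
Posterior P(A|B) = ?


P(B) = P(B|A)*P(A) + P(B|A')*P(A')
= 0.4690*0.3190 + 0.0700*0.6810
= 0.149611 + 0.047670 = 0.197281
P(A|B) = 0.149611/0.197281 = 0.7584

P(A|B) = 0.7584


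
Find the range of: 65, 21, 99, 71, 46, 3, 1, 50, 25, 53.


Max = 99, Min = 1
Range = 99 - 1 = 98

Range = 98


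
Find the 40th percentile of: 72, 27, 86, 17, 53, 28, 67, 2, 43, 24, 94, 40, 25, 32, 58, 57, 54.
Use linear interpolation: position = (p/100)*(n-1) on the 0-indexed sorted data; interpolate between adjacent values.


Sorted: 2, 17, 24, 25, 27, 28, 32, 40, 43, 53, 54, 57, 58, 67, 72, 86, 94
n = 17
Index = 40/100 * 16 = 6.4000
Lower = data[6] = 32, Upper = data[7] = 40
P40 = 32 + 0.4000*(8) = 35.2000

P40 = 35.2000


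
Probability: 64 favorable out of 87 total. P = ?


P = 64/87 = 0.7356

P = 0.7356


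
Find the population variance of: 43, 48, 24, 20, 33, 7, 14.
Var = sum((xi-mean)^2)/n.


Mean = 27.0000
Squared deviations: 256.0000, 441.0000, 9.0000, 49.0000, 36.0000, 400.0000, 169.0000
Sum = 1360.0000
Variance = 1360.0000/7 = 194.2857

Variance = 194.2857


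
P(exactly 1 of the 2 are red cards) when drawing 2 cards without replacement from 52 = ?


Hypergeometric: P(X=1) = C(26,1)·C(26,1) / C(52,2)
= 26 × 26 / 1326
= 676/1326 = 0.5098

P = 0.5098


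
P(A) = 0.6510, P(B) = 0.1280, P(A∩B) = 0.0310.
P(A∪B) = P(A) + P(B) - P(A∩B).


P(A∪B) = 0.6510 + 0.1280 - 0.0310
= 0.7790 - 0.0310
= 0.7480

P(A∪B) = 0.7480
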